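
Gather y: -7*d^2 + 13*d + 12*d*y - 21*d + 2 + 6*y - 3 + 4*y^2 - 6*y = -7*d^2 + 12*d*y - 8*d + 4*y^2 - 1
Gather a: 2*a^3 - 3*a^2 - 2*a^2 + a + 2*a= 2*a^3 - 5*a^2 + 3*a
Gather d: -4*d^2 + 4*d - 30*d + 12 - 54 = -4*d^2 - 26*d - 42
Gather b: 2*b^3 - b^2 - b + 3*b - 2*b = 2*b^3 - b^2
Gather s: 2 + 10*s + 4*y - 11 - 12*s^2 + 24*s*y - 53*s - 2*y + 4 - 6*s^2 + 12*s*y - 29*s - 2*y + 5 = -18*s^2 + s*(36*y - 72)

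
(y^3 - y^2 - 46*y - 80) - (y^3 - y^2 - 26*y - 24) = -20*y - 56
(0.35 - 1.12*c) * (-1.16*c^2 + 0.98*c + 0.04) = 1.2992*c^3 - 1.5036*c^2 + 0.2982*c + 0.014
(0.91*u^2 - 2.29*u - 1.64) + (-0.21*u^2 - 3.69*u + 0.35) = 0.7*u^2 - 5.98*u - 1.29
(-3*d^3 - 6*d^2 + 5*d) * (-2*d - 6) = 6*d^4 + 30*d^3 + 26*d^2 - 30*d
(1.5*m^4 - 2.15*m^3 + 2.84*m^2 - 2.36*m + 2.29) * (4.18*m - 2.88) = 6.27*m^5 - 13.307*m^4 + 18.0632*m^3 - 18.044*m^2 + 16.369*m - 6.5952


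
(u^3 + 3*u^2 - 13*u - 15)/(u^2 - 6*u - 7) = (u^2 + 2*u - 15)/(u - 7)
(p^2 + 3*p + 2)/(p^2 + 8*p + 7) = (p + 2)/(p + 7)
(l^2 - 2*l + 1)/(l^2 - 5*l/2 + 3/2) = 2*(l - 1)/(2*l - 3)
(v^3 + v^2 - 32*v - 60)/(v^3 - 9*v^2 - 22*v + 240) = (v + 2)/(v - 8)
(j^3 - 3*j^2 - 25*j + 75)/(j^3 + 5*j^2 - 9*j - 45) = (j - 5)/(j + 3)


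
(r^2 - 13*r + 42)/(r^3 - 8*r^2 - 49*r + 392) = (r - 6)/(r^2 - r - 56)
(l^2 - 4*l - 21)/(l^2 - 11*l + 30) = (l^2 - 4*l - 21)/(l^2 - 11*l + 30)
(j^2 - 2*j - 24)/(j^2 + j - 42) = (j + 4)/(j + 7)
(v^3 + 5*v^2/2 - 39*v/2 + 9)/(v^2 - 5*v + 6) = (v^2 + 11*v/2 - 3)/(v - 2)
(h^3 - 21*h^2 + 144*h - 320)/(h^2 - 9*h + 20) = (h^2 - 16*h + 64)/(h - 4)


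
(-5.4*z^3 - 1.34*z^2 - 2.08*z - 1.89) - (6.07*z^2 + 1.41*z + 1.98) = -5.4*z^3 - 7.41*z^2 - 3.49*z - 3.87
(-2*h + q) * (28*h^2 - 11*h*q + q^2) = -56*h^3 + 50*h^2*q - 13*h*q^2 + q^3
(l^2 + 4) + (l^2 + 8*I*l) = 2*l^2 + 8*I*l + 4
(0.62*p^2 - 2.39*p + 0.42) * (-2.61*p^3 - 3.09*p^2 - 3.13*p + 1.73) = -1.6182*p^5 + 4.3221*p^4 + 4.3483*p^3 + 7.2555*p^2 - 5.4493*p + 0.7266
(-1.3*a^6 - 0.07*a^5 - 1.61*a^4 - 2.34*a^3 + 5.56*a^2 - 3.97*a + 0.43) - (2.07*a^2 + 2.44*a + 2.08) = -1.3*a^6 - 0.07*a^5 - 1.61*a^4 - 2.34*a^3 + 3.49*a^2 - 6.41*a - 1.65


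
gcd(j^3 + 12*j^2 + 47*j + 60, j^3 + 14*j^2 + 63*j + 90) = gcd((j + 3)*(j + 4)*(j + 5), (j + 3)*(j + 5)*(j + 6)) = j^2 + 8*j + 15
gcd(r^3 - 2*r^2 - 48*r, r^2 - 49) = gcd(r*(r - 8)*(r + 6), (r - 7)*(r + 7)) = 1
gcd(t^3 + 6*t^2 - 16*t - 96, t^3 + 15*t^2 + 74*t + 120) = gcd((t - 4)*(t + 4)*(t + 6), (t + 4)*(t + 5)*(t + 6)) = t^2 + 10*t + 24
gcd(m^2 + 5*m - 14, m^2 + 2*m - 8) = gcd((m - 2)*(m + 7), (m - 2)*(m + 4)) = m - 2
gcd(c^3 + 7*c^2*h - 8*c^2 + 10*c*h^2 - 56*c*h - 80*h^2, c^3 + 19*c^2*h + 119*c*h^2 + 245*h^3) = c + 5*h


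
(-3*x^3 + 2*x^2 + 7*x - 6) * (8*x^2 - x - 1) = -24*x^5 + 19*x^4 + 57*x^3 - 57*x^2 - x + 6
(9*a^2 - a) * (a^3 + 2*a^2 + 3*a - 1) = 9*a^5 + 17*a^4 + 25*a^3 - 12*a^2 + a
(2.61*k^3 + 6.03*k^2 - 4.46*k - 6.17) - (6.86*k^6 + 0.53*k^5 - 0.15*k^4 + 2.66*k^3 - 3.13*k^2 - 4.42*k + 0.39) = -6.86*k^6 - 0.53*k^5 + 0.15*k^4 - 0.0500000000000003*k^3 + 9.16*k^2 - 0.04*k - 6.56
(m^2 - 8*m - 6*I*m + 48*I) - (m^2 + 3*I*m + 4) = -8*m - 9*I*m - 4 + 48*I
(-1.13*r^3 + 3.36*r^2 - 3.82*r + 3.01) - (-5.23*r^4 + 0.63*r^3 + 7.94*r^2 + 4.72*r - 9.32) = 5.23*r^4 - 1.76*r^3 - 4.58*r^2 - 8.54*r + 12.33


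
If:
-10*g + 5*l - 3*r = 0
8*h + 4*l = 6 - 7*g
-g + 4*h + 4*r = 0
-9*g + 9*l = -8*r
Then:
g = 402/1391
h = 57/214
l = 6/13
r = -270/1391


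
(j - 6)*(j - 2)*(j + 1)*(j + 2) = j^4 - 5*j^3 - 10*j^2 + 20*j + 24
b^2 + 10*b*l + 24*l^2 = (b + 4*l)*(b + 6*l)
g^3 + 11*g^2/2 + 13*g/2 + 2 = (g + 1/2)*(g + 1)*(g + 4)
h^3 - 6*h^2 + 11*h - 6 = (h - 3)*(h - 2)*(h - 1)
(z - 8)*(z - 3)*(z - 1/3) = z^3 - 34*z^2/3 + 83*z/3 - 8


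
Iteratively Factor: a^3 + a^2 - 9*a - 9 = (a + 3)*(a^2 - 2*a - 3) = (a - 3)*(a + 3)*(a + 1)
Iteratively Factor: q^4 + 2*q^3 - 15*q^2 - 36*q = (q + 3)*(q^3 - q^2 - 12*q) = (q - 4)*(q + 3)*(q^2 + 3*q) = (q - 4)*(q + 3)^2*(q)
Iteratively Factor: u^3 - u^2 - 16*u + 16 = (u - 4)*(u^2 + 3*u - 4) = (u - 4)*(u - 1)*(u + 4)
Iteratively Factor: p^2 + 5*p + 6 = (p + 2)*(p + 3)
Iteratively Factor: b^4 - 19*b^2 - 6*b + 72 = (b + 3)*(b^3 - 3*b^2 - 10*b + 24) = (b - 2)*(b + 3)*(b^2 - b - 12) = (b - 2)*(b + 3)^2*(b - 4)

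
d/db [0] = 0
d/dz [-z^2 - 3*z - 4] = -2*z - 3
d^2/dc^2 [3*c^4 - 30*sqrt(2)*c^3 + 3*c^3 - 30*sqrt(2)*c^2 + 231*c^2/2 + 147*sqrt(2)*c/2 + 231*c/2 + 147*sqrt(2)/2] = 36*c^2 - 180*sqrt(2)*c + 18*c - 60*sqrt(2) + 231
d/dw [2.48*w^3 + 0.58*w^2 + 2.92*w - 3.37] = 7.44*w^2 + 1.16*w + 2.92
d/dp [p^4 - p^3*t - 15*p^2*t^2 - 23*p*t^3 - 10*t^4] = 4*p^3 - 3*p^2*t - 30*p*t^2 - 23*t^3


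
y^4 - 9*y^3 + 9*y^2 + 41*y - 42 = (y - 7)*(y - 3)*(y - 1)*(y + 2)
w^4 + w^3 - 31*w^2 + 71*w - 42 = (w - 3)*(w - 2)*(w - 1)*(w + 7)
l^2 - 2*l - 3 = (l - 3)*(l + 1)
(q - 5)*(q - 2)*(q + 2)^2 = q^4 - 3*q^3 - 14*q^2 + 12*q + 40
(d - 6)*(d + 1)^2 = d^3 - 4*d^2 - 11*d - 6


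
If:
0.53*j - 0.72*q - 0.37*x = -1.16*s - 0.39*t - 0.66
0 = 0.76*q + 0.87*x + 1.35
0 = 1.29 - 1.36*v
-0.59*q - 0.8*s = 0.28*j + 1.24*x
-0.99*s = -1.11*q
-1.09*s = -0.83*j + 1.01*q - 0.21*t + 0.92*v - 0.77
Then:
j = 5.65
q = 0.85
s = 0.95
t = -12.81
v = 0.95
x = -2.29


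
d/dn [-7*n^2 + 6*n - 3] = 6 - 14*n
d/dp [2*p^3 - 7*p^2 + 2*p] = 6*p^2 - 14*p + 2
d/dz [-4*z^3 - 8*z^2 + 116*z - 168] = -12*z^2 - 16*z + 116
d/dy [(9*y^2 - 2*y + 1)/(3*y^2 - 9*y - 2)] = (-75*y^2 - 42*y + 13)/(9*y^4 - 54*y^3 + 69*y^2 + 36*y + 4)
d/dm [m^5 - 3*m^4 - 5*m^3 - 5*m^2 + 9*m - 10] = 5*m^4 - 12*m^3 - 15*m^2 - 10*m + 9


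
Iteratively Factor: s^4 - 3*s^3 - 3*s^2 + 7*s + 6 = (s + 1)*(s^3 - 4*s^2 + s + 6) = (s - 3)*(s + 1)*(s^2 - s - 2) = (s - 3)*(s + 1)^2*(s - 2)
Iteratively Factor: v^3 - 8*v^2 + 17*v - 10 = (v - 2)*(v^2 - 6*v + 5) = (v - 5)*(v - 2)*(v - 1)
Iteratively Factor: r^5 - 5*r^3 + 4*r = (r - 2)*(r^4 + 2*r^3 - r^2 - 2*r) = (r - 2)*(r + 1)*(r^3 + r^2 - 2*r) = (r - 2)*(r + 1)*(r + 2)*(r^2 - r) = (r - 2)*(r - 1)*(r + 1)*(r + 2)*(r)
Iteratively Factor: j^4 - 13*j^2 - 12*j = (j + 3)*(j^3 - 3*j^2 - 4*j) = (j + 1)*(j + 3)*(j^2 - 4*j) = j*(j + 1)*(j + 3)*(j - 4)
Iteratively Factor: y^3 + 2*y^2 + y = (y + 1)*(y^2 + y) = y*(y + 1)*(y + 1)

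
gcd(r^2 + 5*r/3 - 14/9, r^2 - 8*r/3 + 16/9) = 1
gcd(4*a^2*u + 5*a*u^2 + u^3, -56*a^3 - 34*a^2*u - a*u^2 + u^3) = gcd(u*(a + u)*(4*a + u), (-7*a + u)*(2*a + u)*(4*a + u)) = 4*a + u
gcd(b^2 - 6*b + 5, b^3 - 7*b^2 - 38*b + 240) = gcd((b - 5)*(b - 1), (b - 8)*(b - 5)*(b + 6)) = b - 5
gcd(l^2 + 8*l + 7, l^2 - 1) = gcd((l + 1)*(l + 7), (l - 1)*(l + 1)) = l + 1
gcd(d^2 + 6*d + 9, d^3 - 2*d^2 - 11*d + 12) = d + 3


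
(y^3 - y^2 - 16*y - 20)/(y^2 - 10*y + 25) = (y^2 + 4*y + 4)/(y - 5)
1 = 1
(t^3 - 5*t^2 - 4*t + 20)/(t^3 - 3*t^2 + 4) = (t^2 - 3*t - 10)/(t^2 - t - 2)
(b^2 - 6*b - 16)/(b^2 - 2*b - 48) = (b + 2)/(b + 6)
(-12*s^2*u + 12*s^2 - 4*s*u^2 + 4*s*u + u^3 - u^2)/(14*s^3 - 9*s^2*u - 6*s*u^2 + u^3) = (-6*s*u + 6*s + u^2 - u)/(7*s^2 - 8*s*u + u^2)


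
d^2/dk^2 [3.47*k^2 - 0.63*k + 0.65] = 6.94000000000000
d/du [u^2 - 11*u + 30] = 2*u - 11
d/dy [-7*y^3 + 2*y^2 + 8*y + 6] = -21*y^2 + 4*y + 8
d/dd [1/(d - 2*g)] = -1/(d - 2*g)^2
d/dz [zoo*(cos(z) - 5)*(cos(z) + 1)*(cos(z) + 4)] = zoo*(cos(z)^2 + 1)*sin(z)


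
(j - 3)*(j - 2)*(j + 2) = j^3 - 3*j^2 - 4*j + 12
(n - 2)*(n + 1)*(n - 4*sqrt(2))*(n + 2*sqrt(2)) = n^4 - 2*sqrt(2)*n^3 - n^3 - 18*n^2 + 2*sqrt(2)*n^2 + 4*sqrt(2)*n + 16*n + 32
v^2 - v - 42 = (v - 7)*(v + 6)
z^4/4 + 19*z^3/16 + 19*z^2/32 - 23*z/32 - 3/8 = (z/4 + 1)*(z - 3/4)*(z + 1/2)*(z + 1)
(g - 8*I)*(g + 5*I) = g^2 - 3*I*g + 40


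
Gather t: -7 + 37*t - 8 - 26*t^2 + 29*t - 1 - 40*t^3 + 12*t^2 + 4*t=-40*t^3 - 14*t^2 + 70*t - 16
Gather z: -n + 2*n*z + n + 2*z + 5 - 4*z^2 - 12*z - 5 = -4*z^2 + z*(2*n - 10)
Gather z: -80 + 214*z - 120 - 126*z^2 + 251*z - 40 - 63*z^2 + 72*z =-189*z^2 + 537*z - 240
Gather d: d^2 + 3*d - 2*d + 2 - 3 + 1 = d^2 + d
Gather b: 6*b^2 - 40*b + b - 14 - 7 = 6*b^2 - 39*b - 21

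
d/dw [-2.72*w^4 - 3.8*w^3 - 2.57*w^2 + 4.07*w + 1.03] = -10.88*w^3 - 11.4*w^2 - 5.14*w + 4.07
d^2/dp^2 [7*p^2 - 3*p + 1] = 14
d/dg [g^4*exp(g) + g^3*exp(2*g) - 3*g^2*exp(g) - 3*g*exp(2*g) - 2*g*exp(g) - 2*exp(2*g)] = (g^4 + 2*g^3*exp(g) + 4*g^3 + 3*g^2*exp(g) - 3*g^2 - 6*g*exp(g) - 8*g - 7*exp(g) - 2)*exp(g)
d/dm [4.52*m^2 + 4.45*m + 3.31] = 9.04*m + 4.45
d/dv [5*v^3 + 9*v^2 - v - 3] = 15*v^2 + 18*v - 1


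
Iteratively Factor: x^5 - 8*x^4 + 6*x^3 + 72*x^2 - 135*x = (x - 3)*(x^4 - 5*x^3 - 9*x^2 + 45*x) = (x - 5)*(x - 3)*(x^3 - 9*x) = x*(x - 5)*(x - 3)*(x^2 - 9) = x*(x - 5)*(x - 3)*(x + 3)*(x - 3)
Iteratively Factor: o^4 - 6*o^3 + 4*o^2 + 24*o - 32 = (o + 2)*(o^3 - 8*o^2 + 20*o - 16) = (o - 2)*(o + 2)*(o^2 - 6*o + 8) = (o - 4)*(o - 2)*(o + 2)*(o - 2)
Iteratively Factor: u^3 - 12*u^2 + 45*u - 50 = (u - 5)*(u^2 - 7*u + 10) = (u - 5)*(u - 2)*(u - 5)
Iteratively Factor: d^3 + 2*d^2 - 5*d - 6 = (d + 1)*(d^2 + d - 6) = (d - 2)*(d + 1)*(d + 3)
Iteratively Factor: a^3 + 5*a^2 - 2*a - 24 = (a + 4)*(a^2 + a - 6) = (a + 3)*(a + 4)*(a - 2)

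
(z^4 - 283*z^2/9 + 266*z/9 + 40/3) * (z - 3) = z^5 - 3*z^4 - 283*z^3/9 + 1115*z^2/9 - 226*z/3 - 40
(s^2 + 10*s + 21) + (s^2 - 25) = 2*s^2 + 10*s - 4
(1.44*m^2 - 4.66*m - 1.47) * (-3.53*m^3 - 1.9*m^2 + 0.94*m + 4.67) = -5.0832*m^5 + 13.7138*m^4 + 15.3967*m^3 + 5.1374*m^2 - 23.144*m - 6.8649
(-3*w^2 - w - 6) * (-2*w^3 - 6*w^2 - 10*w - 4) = 6*w^5 + 20*w^4 + 48*w^3 + 58*w^2 + 64*w + 24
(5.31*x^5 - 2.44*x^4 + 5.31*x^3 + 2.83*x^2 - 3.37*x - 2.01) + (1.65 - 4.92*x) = 5.31*x^5 - 2.44*x^4 + 5.31*x^3 + 2.83*x^2 - 8.29*x - 0.36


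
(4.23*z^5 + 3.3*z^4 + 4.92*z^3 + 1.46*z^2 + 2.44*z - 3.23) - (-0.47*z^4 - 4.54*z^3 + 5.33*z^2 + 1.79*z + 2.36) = 4.23*z^5 + 3.77*z^4 + 9.46*z^3 - 3.87*z^2 + 0.65*z - 5.59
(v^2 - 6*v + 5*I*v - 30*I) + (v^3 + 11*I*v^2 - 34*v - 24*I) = v^3 + v^2 + 11*I*v^2 - 40*v + 5*I*v - 54*I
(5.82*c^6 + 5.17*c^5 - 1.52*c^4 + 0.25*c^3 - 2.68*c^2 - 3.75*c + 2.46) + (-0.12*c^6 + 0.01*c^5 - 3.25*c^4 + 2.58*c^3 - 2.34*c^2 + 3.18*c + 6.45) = 5.7*c^6 + 5.18*c^5 - 4.77*c^4 + 2.83*c^3 - 5.02*c^2 - 0.57*c + 8.91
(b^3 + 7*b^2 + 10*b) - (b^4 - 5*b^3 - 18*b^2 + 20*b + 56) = -b^4 + 6*b^3 + 25*b^2 - 10*b - 56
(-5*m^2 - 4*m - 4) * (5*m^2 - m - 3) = -25*m^4 - 15*m^3 - m^2 + 16*m + 12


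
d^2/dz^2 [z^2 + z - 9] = 2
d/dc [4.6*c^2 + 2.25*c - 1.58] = 9.2*c + 2.25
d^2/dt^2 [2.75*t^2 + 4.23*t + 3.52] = 5.50000000000000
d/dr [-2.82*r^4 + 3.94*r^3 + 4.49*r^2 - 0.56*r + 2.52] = -11.28*r^3 + 11.82*r^2 + 8.98*r - 0.56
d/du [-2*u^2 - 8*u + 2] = -4*u - 8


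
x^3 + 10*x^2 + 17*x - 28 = (x - 1)*(x + 4)*(x + 7)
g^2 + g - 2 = (g - 1)*(g + 2)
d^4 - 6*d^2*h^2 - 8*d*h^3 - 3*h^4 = (d - 3*h)*(d + h)^3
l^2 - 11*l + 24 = (l - 8)*(l - 3)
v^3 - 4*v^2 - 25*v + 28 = (v - 7)*(v - 1)*(v + 4)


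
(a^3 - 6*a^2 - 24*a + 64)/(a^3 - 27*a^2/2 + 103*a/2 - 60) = 2*(a^2 + 2*a - 8)/(2*a^2 - 11*a + 15)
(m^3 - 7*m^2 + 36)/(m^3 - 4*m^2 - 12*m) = (m - 3)/m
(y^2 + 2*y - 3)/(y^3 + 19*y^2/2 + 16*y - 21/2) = 2*(y - 1)/(2*y^2 + 13*y - 7)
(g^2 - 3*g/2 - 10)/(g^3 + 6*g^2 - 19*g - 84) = (g + 5/2)/(g^2 + 10*g + 21)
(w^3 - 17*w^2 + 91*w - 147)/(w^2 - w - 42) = (w^2 - 10*w + 21)/(w + 6)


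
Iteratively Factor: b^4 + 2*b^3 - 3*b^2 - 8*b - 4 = (b + 1)*(b^3 + b^2 - 4*b - 4) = (b + 1)*(b + 2)*(b^2 - b - 2) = (b - 2)*(b + 1)*(b + 2)*(b + 1)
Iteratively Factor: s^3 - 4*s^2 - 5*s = (s + 1)*(s^2 - 5*s) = (s - 5)*(s + 1)*(s)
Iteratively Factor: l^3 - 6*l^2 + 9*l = (l - 3)*(l^2 - 3*l) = (l - 3)^2*(l)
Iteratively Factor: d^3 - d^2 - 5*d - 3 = (d - 3)*(d^2 + 2*d + 1) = (d - 3)*(d + 1)*(d + 1)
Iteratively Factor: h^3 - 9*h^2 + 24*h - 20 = (h - 2)*(h^2 - 7*h + 10) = (h - 5)*(h - 2)*(h - 2)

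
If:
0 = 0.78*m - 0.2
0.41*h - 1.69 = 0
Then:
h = 4.12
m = 0.26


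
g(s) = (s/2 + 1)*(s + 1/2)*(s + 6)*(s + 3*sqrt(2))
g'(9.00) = 3511.73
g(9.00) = 10378.92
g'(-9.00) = -341.39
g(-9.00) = 424.59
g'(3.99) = 676.01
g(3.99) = 1105.98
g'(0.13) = 44.04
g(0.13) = 17.98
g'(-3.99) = 6.47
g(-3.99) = 1.76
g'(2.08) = 245.92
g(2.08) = 268.88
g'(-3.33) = 1.67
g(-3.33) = 4.59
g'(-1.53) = -5.13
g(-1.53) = -2.93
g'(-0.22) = 26.39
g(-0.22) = 5.79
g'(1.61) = 178.65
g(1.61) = 169.63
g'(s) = (s/2 + 1)*(s + 1/2)*(s + 6) + (s/2 + 1)*(s + 1/2)*(s + 3*sqrt(2)) + (s/2 + 1)*(s + 6)*(s + 3*sqrt(2)) + (s + 1/2)*(s + 6)*(s + 3*sqrt(2))/2 = 2*s^3 + 9*sqrt(2)*s^2/2 + 51*s^2/4 + 16*s + 51*sqrt(2)*s/2 + 3 + 24*sqrt(2)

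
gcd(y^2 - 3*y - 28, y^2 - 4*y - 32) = y + 4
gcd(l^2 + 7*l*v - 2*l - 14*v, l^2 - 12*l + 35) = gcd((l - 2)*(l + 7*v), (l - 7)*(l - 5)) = 1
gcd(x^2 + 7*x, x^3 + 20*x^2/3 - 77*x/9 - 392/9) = x + 7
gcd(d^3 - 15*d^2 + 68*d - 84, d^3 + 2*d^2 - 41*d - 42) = d - 6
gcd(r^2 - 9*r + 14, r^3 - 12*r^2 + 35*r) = r - 7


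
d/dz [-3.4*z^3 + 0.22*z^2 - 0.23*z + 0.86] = -10.2*z^2 + 0.44*z - 0.23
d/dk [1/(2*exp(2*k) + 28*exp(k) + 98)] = (-exp(k) - 7)*exp(k)/(exp(2*k) + 14*exp(k) + 49)^2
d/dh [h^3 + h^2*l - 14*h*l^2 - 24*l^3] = 3*h^2 + 2*h*l - 14*l^2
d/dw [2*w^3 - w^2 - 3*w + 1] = 6*w^2 - 2*w - 3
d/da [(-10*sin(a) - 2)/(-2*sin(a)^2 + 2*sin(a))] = (-5*cos(a) - 2/tan(a) + cos(a)/sin(a)^2)/(sin(a) - 1)^2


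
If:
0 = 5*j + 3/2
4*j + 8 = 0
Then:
No Solution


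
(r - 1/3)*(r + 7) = r^2 + 20*r/3 - 7/3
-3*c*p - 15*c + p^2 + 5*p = (-3*c + p)*(p + 5)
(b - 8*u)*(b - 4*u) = b^2 - 12*b*u + 32*u^2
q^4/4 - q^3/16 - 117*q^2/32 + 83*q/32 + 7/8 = (q/4 + 1)*(q - 7/2)*(q - 1)*(q + 1/4)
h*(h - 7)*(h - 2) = h^3 - 9*h^2 + 14*h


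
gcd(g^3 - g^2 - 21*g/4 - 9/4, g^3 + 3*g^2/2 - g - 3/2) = g + 3/2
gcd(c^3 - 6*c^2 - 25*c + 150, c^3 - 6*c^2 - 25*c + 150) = c^3 - 6*c^2 - 25*c + 150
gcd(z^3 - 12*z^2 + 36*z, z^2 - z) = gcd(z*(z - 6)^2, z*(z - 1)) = z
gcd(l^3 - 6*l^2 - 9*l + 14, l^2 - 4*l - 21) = l - 7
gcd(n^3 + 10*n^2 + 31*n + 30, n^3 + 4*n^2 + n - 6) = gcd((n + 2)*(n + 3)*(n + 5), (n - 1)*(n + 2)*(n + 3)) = n^2 + 5*n + 6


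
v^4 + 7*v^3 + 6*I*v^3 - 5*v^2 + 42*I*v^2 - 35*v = v*(v + 7)*(v + I)*(v + 5*I)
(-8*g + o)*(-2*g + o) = 16*g^2 - 10*g*o + o^2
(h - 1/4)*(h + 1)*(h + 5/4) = h^3 + 2*h^2 + 11*h/16 - 5/16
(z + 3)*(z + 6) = z^2 + 9*z + 18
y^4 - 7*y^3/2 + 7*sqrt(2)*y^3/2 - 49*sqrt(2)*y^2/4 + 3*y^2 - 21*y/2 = y*(y - 7/2)*(y + sqrt(2)/2)*(y + 3*sqrt(2))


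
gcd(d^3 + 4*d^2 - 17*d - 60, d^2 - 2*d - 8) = d - 4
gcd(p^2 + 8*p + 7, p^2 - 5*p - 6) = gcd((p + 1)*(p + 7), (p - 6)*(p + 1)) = p + 1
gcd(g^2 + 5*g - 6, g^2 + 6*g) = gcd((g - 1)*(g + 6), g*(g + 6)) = g + 6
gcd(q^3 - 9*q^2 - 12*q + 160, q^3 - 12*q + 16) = q + 4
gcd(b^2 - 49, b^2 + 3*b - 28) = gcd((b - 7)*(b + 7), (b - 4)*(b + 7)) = b + 7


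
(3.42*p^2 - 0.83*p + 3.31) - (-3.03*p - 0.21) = 3.42*p^2 + 2.2*p + 3.52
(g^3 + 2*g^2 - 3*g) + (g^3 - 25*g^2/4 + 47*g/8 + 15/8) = 2*g^3 - 17*g^2/4 + 23*g/8 + 15/8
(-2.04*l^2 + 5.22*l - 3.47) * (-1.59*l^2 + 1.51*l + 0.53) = 3.2436*l^4 - 11.3802*l^3 + 12.3183*l^2 - 2.4731*l - 1.8391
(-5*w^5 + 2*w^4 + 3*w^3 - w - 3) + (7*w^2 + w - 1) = -5*w^5 + 2*w^4 + 3*w^3 + 7*w^2 - 4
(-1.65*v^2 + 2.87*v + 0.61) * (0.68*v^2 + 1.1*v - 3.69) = -1.122*v^4 + 0.1366*v^3 + 9.6603*v^2 - 9.9193*v - 2.2509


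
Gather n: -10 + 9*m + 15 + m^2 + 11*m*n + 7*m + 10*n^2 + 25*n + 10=m^2 + 16*m + 10*n^2 + n*(11*m + 25) + 15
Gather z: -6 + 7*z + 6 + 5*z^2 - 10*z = 5*z^2 - 3*z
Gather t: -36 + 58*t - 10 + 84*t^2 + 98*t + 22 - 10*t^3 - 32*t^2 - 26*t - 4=-10*t^3 + 52*t^2 + 130*t - 28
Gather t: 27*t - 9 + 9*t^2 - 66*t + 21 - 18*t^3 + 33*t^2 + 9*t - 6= -18*t^3 + 42*t^2 - 30*t + 6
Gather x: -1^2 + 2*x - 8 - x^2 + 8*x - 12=-x^2 + 10*x - 21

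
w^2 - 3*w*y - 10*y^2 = (w - 5*y)*(w + 2*y)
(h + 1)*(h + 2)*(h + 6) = h^3 + 9*h^2 + 20*h + 12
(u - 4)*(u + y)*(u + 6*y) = u^3 + 7*u^2*y - 4*u^2 + 6*u*y^2 - 28*u*y - 24*y^2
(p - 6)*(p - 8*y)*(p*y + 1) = p^3*y - 8*p^2*y^2 - 6*p^2*y + p^2 + 48*p*y^2 - 8*p*y - 6*p + 48*y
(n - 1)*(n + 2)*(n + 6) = n^3 + 7*n^2 + 4*n - 12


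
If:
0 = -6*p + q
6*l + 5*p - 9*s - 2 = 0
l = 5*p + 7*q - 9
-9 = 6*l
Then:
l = -3/2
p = 15/94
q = 45/47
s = -959/846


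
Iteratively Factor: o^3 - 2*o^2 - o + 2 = (o - 1)*(o^2 - o - 2) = (o - 1)*(o + 1)*(o - 2)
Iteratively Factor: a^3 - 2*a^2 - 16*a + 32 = (a - 2)*(a^2 - 16) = (a - 4)*(a - 2)*(a + 4)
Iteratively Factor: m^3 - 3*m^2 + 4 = (m - 2)*(m^2 - m - 2) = (m - 2)*(m + 1)*(m - 2)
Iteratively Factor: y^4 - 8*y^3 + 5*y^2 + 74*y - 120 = (y - 4)*(y^3 - 4*y^2 - 11*y + 30) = (y - 4)*(y + 3)*(y^2 - 7*y + 10) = (y - 5)*(y - 4)*(y + 3)*(y - 2)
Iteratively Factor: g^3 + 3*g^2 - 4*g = (g + 4)*(g^2 - g) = (g - 1)*(g + 4)*(g)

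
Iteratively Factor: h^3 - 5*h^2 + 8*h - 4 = (h - 2)*(h^2 - 3*h + 2) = (h - 2)*(h - 1)*(h - 2)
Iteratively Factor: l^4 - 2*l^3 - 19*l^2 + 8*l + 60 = (l + 3)*(l^3 - 5*l^2 - 4*l + 20) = (l - 2)*(l + 3)*(l^2 - 3*l - 10) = (l - 2)*(l + 2)*(l + 3)*(l - 5)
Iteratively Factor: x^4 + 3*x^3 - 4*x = (x + 2)*(x^3 + x^2 - 2*x) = x*(x + 2)*(x^2 + x - 2) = x*(x - 1)*(x + 2)*(x + 2)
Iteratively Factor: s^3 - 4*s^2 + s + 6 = (s - 2)*(s^2 - 2*s - 3) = (s - 2)*(s + 1)*(s - 3)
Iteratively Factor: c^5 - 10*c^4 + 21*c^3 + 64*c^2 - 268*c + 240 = (c - 2)*(c^4 - 8*c^3 + 5*c^2 + 74*c - 120) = (c - 5)*(c - 2)*(c^3 - 3*c^2 - 10*c + 24) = (c - 5)*(c - 2)*(c + 3)*(c^2 - 6*c + 8) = (c - 5)*(c - 2)^2*(c + 3)*(c - 4)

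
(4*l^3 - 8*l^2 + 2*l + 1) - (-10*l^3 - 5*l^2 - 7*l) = 14*l^3 - 3*l^2 + 9*l + 1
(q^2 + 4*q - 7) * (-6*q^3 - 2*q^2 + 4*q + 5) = -6*q^5 - 26*q^4 + 38*q^3 + 35*q^2 - 8*q - 35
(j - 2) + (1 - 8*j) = -7*j - 1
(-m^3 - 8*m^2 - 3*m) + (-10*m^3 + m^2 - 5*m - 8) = -11*m^3 - 7*m^2 - 8*m - 8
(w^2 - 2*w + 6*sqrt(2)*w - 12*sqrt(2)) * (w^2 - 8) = w^4 - 2*w^3 + 6*sqrt(2)*w^3 - 12*sqrt(2)*w^2 - 8*w^2 - 48*sqrt(2)*w + 16*w + 96*sqrt(2)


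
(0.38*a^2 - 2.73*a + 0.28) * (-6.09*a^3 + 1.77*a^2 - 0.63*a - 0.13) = -2.3142*a^5 + 17.2983*a^4 - 6.7767*a^3 + 2.1661*a^2 + 0.1785*a - 0.0364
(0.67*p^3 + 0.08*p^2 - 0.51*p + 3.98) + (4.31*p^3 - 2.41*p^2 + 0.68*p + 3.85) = 4.98*p^3 - 2.33*p^2 + 0.17*p + 7.83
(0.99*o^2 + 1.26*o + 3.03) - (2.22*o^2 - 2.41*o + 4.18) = -1.23*o^2 + 3.67*o - 1.15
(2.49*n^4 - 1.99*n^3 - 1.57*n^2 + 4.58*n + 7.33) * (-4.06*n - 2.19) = -10.1094*n^5 + 2.6263*n^4 + 10.7323*n^3 - 15.1565*n^2 - 39.79*n - 16.0527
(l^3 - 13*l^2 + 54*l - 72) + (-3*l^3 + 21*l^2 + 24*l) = -2*l^3 + 8*l^2 + 78*l - 72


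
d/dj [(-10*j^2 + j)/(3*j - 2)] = 2*(-15*j^2 + 20*j - 1)/(9*j^2 - 12*j + 4)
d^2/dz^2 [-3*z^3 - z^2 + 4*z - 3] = -18*z - 2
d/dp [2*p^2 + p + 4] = 4*p + 1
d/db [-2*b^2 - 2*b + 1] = -4*b - 2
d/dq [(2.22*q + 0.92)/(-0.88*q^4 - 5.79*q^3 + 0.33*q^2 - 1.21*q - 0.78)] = (5.8608*q^4 + 28.946*q^3 + 15.2478*q^2 - 0.6072*q - 0.6184)/(0.7744*q^8 + 10.1904*q^7 + 32.9433*q^6 - 1.6918*q^5 + 15.4935*q^4 + 8.2338*q^3 + 0.9493*q^2 + 1.8876*q + 0.6084)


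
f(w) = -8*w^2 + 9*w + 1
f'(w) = 9 - 16*w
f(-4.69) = -217.18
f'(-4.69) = 84.04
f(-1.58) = -33.19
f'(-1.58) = 34.28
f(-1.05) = -17.27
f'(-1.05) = 25.80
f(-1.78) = -40.37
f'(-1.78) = 37.48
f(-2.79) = -86.38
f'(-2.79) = 53.64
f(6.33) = -262.58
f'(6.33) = -92.28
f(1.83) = -9.32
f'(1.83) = -20.28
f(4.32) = -109.42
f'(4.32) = -60.12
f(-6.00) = -341.00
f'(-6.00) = 105.00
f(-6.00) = -341.00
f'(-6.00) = 105.00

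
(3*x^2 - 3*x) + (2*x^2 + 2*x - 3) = 5*x^2 - x - 3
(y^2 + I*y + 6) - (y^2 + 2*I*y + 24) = -I*y - 18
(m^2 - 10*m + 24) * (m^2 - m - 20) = m^4 - 11*m^3 + 14*m^2 + 176*m - 480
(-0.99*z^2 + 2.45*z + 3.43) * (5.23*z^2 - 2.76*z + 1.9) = -5.1777*z^4 + 15.5459*z^3 + 9.2959*z^2 - 4.8118*z + 6.517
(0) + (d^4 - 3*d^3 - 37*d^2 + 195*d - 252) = d^4 - 3*d^3 - 37*d^2 + 195*d - 252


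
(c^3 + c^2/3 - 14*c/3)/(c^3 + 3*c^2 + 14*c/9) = 3*(c - 2)/(3*c + 2)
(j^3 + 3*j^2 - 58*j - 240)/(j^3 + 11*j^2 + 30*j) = (j - 8)/j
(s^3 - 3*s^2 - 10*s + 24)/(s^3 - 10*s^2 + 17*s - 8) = (s^3 - 3*s^2 - 10*s + 24)/(s^3 - 10*s^2 + 17*s - 8)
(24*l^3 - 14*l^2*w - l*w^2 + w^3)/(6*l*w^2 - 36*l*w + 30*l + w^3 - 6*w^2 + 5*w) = (24*l^3 - 14*l^2*w - l*w^2 + w^3)/(6*l*w^2 - 36*l*w + 30*l + w^3 - 6*w^2 + 5*w)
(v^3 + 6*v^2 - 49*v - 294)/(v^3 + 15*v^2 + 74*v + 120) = (v^2 - 49)/(v^2 + 9*v + 20)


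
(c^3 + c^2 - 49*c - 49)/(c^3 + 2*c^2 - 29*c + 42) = (c^2 - 6*c - 7)/(c^2 - 5*c + 6)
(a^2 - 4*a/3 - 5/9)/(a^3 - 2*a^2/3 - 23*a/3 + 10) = (a + 1/3)/(a^2 + a - 6)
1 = 1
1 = 1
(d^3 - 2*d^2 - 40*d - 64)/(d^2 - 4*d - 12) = (d^2 - 4*d - 32)/(d - 6)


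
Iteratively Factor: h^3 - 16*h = (h + 4)*(h^2 - 4*h) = h*(h + 4)*(h - 4)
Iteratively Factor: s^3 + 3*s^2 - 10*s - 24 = (s - 3)*(s^2 + 6*s + 8) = (s - 3)*(s + 4)*(s + 2)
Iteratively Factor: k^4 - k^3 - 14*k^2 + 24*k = (k)*(k^3 - k^2 - 14*k + 24) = k*(k - 2)*(k^2 + k - 12) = k*(k - 3)*(k - 2)*(k + 4)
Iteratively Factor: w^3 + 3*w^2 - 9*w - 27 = (w + 3)*(w^2 - 9) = (w + 3)^2*(w - 3)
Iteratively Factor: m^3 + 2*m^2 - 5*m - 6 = (m + 3)*(m^2 - m - 2) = (m - 2)*(m + 3)*(m + 1)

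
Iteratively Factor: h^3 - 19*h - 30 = (h + 3)*(h^2 - 3*h - 10) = (h + 2)*(h + 3)*(h - 5)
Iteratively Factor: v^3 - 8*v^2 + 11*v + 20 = (v - 5)*(v^2 - 3*v - 4) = (v - 5)*(v - 4)*(v + 1)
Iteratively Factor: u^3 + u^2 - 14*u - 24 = (u - 4)*(u^2 + 5*u + 6) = (u - 4)*(u + 2)*(u + 3)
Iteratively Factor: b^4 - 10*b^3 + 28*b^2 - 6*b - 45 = (b - 3)*(b^3 - 7*b^2 + 7*b + 15) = (b - 3)*(b + 1)*(b^2 - 8*b + 15) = (b - 3)^2*(b + 1)*(b - 5)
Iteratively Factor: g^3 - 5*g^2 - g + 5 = (g - 5)*(g^2 - 1) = (g - 5)*(g + 1)*(g - 1)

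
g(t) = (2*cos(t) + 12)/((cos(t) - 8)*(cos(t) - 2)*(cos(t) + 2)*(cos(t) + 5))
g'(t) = -2*sin(t)/((cos(t) - 8)*(cos(t) - 2)*(cos(t) + 2)*(cos(t) + 5)) + (2*cos(t) + 12)*sin(t)/((cos(t) - 8)*(cos(t) - 2)*(cos(t) + 2)*(cos(t) + 5)^2) + (2*cos(t) + 12)*sin(t)/((cos(t) - 8)*(cos(t) - 2)*(cos(t) + 2)^2*(cos(t) + 5)) + (2*cos(t) + 12)*sin(t)/((cos(t) - 8)*(cos(t) - 2)^2*(cos(t) + 2)*(cos(t) + 5)) + (2*cos(t) + 12)*sin(t)/((cos(t) - 8)^2*(cos(t) - 2)*(cos(t) + 2)*(cos(t) + 5))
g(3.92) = 0.08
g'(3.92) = -0.02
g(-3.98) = 0.08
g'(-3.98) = 0.02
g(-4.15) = 0.08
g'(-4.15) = 0.01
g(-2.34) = 0.08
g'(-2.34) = -0.02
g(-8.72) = 0.08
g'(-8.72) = -0.02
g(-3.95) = 0.08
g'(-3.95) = 0.02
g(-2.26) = 0.08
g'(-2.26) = -0.02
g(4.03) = 0.08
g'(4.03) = -0.02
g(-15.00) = 0.08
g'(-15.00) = -0.02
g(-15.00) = 0.08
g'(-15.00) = -0.02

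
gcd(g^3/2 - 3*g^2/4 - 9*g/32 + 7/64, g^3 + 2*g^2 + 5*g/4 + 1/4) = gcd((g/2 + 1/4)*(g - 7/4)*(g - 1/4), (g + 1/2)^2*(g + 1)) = g + 1/2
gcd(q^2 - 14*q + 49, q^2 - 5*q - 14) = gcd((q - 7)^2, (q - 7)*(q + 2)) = q - 7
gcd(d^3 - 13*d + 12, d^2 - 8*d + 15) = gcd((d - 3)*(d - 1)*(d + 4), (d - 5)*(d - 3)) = d - 3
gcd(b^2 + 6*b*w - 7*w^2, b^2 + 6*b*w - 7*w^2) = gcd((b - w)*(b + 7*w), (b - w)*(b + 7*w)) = -b^2 - 6*b*w + 7*w^2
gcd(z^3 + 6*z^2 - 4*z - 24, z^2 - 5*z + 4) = 1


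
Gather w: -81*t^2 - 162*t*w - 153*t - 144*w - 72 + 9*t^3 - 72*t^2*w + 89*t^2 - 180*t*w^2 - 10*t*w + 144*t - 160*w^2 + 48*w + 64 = 9*t^3 + 8*t^2 - 9*t + w^2*(-180*t - 160) + w*(-72*t^2 - 172*t - 96) - 8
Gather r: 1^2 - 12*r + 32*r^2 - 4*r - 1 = 32*r^2 - 16*r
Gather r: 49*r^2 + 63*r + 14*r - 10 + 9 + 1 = 49*r^2 + 77*r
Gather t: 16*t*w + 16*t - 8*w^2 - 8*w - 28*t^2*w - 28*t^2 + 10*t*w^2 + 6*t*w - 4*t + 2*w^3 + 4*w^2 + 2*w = t^2*(-28*w - 28) + t*(10*w^2 + 22*w + 12) + 2*w^3 - 4*w^2 - 6*w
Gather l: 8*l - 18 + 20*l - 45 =28*l - 63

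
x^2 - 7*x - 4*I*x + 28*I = (x - 7)*(x - 4*I)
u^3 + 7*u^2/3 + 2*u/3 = u*(u + 1/3)*(u + 2)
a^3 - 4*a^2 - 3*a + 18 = (a - 3)^2*(a + 2)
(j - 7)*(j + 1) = j^2 - 6*j - 7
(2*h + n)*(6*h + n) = 12*h^2 + 8*h*n + n^2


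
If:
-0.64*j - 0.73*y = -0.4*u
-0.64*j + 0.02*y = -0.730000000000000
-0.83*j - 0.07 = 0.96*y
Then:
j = 1.11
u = -0.11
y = -1.03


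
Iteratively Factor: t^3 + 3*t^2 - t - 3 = (t - 1)*(t^2 + 4*t + 3) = (t - 1)*(t + 3)*(t + 1)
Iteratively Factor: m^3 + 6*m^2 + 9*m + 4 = (m + 4)*(m^2 + 2*m + 1) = (m + 1)*(m + 4)*(m + 1)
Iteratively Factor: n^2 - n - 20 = (n - 5)*(n + 4)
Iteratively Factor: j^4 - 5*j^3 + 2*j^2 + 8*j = (j + 1)*(j^3 - 6*j^2 + 8*j) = j*(j + 1)*(j^2 - 6*j + 8) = j*(j - 4)*(j + 1)*(j - 2)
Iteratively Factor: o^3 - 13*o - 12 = (o + 1)*(o^2 - o - 12) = (o - 4)*(o + 1)*(o + 3)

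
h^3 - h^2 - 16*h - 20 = (h - 5)*(h + 2)^2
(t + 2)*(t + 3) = t^2 + 5*t + 6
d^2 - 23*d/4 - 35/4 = (d - 7)*(d + 5/4)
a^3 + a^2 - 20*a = a*(a - 4)*(a + 5)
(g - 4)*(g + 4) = g^2 - 16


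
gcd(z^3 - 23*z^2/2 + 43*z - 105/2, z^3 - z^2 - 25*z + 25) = z - 5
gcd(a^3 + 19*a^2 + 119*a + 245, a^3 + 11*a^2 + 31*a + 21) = a + 7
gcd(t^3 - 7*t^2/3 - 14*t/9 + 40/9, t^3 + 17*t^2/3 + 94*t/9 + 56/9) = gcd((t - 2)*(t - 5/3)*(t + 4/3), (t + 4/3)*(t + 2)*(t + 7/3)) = t + 4/3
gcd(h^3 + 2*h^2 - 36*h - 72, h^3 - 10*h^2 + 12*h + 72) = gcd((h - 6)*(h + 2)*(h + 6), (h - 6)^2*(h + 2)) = h^2 - 4*h - 12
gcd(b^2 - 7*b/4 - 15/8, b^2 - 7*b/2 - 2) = 1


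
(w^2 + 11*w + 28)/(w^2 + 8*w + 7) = (w + 4)/(w + 1)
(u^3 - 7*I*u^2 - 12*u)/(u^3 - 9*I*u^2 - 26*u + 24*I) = u/(u - 2*I)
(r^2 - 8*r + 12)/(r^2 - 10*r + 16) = (r - 6)/(r - 8)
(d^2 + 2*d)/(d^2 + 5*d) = (d + 2)/(d + 5)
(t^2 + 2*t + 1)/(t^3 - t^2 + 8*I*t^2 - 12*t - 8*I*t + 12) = (t^2 + 2*t + 1)/(t^3 + t^2*(-1 + 8*I) + t*(-12 - 8*I) + 12)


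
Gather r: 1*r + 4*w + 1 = r + 4*w + 1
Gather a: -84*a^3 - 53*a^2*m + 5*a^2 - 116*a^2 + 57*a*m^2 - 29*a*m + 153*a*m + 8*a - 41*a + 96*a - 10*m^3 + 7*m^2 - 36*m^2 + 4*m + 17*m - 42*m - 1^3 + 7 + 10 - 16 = -84*a^3 + a^2*(-53*m - 111) + a*(57*m^2 + 124*m + 63) - 10*m^3 - 29*m^2 - 21*m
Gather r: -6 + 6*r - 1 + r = 7*r - 7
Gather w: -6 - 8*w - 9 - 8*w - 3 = -16*w - 18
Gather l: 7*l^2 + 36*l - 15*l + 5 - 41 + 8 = 7*l^2 + 21*l - 28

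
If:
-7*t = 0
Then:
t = 0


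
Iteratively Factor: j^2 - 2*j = (j)*(j - 2)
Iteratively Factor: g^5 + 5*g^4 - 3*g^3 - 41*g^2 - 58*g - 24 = (g - 3)*(g^4 + 8*g^3 + 21*g^2 + 22*g + 8) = (g - 3)*(g + 1)*(g^3 + 7*g^2 + 14*g + 8) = (g - 3)*(g + 1)*(g + 2)*(g^2 + 5*g + 4) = (g - 3)*(g + 1)^2*(g + 2)*(g + 4)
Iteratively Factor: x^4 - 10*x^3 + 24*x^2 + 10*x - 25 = (x + 1)*(x^3 - 11*x^2 + 35*x - 25) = (x - 5)*(x + 1)*(x^2 - 6*x + 5) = (x - 5)^2*(x + 1)*(x - 1)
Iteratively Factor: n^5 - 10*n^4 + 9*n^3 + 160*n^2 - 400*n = (n - 5)*(n^4 - 5*n^3 - 16*n^2 + 80*n) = n*(n - 5)*(n^3 - 5*n^2 - 16*n + 80) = n*(n - 5)*(n - 4)*(n^2 - n - 20) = n*(n - 5)^2*(n - 4)*(n + 4)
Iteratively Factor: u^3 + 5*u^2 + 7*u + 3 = (u + 1)*(u^2 + 4*u + 3) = (u + 1)^2*(u + 3)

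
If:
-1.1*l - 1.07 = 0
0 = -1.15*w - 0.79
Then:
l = -0.97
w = -0.69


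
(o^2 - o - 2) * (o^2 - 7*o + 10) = o^4 - 8*o^3 + 15*o^2 + 4*o - 20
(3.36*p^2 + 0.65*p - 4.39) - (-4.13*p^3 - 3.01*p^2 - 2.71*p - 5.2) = 4.13*p^3 + 6.37*p^2 + 3.36*p + 0.81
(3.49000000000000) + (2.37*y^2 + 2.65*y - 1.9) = 2.37*y^2 + 2.65*y + 1.59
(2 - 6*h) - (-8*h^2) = 8*h^2 - 6*h + 2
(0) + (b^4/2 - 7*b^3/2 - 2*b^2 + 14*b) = b^4/2 - 7*b^3/2 - 2*b^2 + 14*b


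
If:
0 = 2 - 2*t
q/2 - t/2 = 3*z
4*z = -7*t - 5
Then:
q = -17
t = 1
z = -3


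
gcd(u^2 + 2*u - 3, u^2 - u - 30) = 1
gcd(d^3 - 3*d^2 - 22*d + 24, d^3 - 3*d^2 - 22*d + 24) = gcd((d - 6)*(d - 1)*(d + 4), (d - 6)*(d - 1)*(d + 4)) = d^3 - 3*d^2 - 22*d + 24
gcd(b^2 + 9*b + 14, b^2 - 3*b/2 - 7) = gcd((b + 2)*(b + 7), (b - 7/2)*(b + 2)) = b + 2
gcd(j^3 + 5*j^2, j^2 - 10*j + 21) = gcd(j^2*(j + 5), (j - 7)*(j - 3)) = 1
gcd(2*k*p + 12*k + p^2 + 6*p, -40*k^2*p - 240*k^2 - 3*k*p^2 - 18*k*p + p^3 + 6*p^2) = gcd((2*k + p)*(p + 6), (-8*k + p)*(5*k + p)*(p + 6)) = p + 6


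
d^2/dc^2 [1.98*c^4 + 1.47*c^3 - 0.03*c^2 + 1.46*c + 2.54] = 23.76*c^2 + 8.82*c - 0.06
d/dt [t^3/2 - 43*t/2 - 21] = 3*t^2/2 - 43/2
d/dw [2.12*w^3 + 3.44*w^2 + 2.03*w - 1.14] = 6.36*w^2 + 6.88*w + 2.03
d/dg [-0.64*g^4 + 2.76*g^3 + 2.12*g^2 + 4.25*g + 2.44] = -2.56*g^3 + 8.28*g^2 + 4.24*g + 4.25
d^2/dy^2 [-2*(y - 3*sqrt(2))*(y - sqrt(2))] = -4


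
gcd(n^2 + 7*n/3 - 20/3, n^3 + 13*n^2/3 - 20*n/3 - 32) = n + 4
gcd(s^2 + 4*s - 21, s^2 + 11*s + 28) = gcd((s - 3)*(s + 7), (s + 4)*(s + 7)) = s + 7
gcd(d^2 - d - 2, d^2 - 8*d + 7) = 1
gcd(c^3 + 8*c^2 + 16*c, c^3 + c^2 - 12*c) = c^2 + 4*c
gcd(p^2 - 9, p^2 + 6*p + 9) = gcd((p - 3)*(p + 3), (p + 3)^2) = p + 3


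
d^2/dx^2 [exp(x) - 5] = exp(x)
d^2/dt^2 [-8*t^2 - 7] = -16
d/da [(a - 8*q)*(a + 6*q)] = 2*a - 2*q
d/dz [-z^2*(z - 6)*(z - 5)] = z*(-4*z^2 + 33*z - 60)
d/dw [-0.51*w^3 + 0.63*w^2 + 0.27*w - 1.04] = -1.53*w^2 + 1.26*w + 0.27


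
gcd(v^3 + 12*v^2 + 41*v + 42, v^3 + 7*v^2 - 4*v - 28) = v^2 + 9*v + 14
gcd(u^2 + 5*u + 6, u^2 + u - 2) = u + 2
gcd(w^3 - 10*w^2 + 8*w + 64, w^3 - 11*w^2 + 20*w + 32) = w^2 - 12*w + 32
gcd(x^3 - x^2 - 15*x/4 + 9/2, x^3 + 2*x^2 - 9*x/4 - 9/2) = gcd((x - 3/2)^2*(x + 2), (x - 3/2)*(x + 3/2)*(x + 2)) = x^2 + x/2 - 3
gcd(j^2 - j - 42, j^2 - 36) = j + 6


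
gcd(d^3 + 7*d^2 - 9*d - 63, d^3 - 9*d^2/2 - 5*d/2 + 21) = d - 3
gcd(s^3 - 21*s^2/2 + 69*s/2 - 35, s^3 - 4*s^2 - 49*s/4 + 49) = s - 7/2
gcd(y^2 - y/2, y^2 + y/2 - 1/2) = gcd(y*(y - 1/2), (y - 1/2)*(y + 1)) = y - 1/2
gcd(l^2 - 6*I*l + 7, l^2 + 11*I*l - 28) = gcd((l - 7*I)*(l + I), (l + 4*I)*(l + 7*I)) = 1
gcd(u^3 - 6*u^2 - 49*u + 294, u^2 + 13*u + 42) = u + 7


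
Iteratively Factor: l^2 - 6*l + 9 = (l - 3)*(l - 3)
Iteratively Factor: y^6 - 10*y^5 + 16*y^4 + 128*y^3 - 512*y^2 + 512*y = (y + 4)*(y^5 - 14*y^4 + 72*y^3 - 160*y^2 + 128*y) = (y - 2)*(y + 4)*(y^4 - 12*y^3 + 48*y^2 - 64*y) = (y - 4)*(y - 2)*(y + 4)*(y^3 - 8*y^2 + 16*y) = y*(y - 4)*(y - 2)*(y + 4)*(y^2 - 8*y + 16) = y*(y - 4)^2*(y - 2)*(y + 4)*(y - 4)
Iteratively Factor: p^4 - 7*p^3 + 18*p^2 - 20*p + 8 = (p - 2)*(p^3 - 5*p^2 + 8*p - 4) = (p - 2)^2*(p^2 - 3*p + 2) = (p - 2)^2*(p - 1)*(p - 2)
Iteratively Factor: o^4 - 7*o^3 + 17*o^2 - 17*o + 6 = (o - 1)*(o^3 - 6*o^2 + 11*o - 6) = (o - 2)*(o - 1)*(o^2 - 4*o + 3) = (o - 3)*(o - 2)*(o - 1)*(o - 1)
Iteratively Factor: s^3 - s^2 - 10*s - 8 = (s - 4)*(s^2 + 3*s + 2) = (s - 4)*(s + 2)*(s + 1)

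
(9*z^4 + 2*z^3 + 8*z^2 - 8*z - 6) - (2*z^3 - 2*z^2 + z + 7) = 9*z^4 + 10*z^2 - 9*z - 13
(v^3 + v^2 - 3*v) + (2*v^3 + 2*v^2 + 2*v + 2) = 3*v^3 + 3*v^2 - v + 2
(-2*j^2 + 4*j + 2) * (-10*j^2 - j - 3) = 20*j^4 - 38*j^3 - 18*j^2 - 14*j - 6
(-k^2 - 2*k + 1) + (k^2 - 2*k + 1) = 2 - 4*k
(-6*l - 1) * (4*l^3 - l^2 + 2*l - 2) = -24*l^4 + 2*l^3 - 11*l^2 + 10*l + 2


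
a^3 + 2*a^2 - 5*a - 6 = (a - 2)*(a + 1)*(a + 3)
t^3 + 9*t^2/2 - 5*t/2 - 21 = (t - 2)*(t + 3)*(t + 7/2)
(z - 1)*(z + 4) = z^2 + 3*z - 4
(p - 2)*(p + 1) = p^2 - p - 2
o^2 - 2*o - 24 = (o - 6)*(o + 4)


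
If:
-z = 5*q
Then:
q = -z/5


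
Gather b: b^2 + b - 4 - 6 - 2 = b^2 + b - 12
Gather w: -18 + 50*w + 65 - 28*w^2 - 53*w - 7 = -28*w^2 - 3*w + 40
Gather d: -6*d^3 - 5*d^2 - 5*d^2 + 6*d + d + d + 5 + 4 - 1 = -6*d^3 - 10*d^2 + 8*d + 8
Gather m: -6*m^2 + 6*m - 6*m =-6*m^2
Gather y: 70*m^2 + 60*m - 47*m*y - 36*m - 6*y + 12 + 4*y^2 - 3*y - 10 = 70*m^2 + 24*m + 4*y^2 + y*(-47*m - 9) + 2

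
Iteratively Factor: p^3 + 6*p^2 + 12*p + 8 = (p + 2)*(p^2 + 4*p + 4) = (p + 2)^2*(p + 2)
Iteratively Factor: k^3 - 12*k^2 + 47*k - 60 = (k - 5)*(k^2 - 7*k + 12) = (k - 5)*(k - 4)*(k - 3)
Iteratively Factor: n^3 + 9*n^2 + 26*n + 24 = (n + 3)*(n^2 + 6*n + 8) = (n + 2)*(n + 3)*(n + 4)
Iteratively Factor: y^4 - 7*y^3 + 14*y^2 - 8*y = (y - 4)*(y^3 - 3*y^2 + 2*y) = (y - 4)*(y - 1)*(y^2 - 2*y) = y*(y - 4)*(y - 1)*(y - 2)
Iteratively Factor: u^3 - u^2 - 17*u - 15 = (u - 5)*(u^2 + 4*u + 3) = (u - 5)*(u + 1)*(u + 3)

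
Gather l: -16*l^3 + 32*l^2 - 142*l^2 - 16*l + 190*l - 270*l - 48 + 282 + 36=-16*l^3 - 110*l^2 - 96*l + 270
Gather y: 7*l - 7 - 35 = 7*l - 42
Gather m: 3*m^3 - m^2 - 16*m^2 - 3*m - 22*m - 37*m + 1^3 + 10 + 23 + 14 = 3*m^3 - 17*m^2 - 62*m + 48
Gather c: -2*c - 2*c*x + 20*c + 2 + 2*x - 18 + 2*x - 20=c*(18 - 2*x) + 4*x - 36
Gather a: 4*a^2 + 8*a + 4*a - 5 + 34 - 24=4*a^2 + 12*a + 5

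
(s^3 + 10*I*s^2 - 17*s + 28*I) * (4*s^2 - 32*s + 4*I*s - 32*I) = 4*s^5 - 32*s^4 + 44*I*s^4 - 108*s^3 - 352*I*s^3 + 864*s^2 + 44*I*s^2 - 112*s - 352*I*s + 896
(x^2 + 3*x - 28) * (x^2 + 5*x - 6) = x^4 + 8*x^3 - 19*x^2 - 158*x + 168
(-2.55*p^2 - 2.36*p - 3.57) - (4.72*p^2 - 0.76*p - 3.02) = -7.27*p^2 - 1.6*p - 0.55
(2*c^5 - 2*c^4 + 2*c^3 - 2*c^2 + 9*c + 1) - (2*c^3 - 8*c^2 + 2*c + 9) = 2*c^5 - 2*c^4 + 6*c^2 + 7*c - 8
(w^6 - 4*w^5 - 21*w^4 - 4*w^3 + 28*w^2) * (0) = 0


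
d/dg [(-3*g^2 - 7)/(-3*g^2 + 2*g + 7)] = 2*(-3*g^2 - 42*g + 7)/(9*g^4 - 12*g^3 - 38*g^2 + 28*g + 49)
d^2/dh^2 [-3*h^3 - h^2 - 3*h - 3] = -18*h - 2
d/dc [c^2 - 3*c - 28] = 2*c - 3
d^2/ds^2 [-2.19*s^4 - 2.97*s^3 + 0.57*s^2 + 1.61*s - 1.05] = -26.28*s^2 - 17.82*s + 1.14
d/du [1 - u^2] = -2*u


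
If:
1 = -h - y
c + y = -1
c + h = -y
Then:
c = 1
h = 1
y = -2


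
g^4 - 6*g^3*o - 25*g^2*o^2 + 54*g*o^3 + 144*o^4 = (g - 8*o)*(g - 3*o)*(g + 2*o)*(g + 3*o)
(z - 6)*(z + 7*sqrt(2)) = z^2 - 6*z + 7*sqrt(2)*z - 42*sqrt(2)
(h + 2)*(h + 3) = h^2 + 5*h + 6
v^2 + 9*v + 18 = (v + 3)*(v + 6)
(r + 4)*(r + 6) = r^2 + 10*r + 24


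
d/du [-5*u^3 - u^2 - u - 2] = -15*u^2 - 2*u - 1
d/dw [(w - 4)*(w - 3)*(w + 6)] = 3*w^2 - 2*w - 30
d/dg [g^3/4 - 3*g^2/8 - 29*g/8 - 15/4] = 3*g^2/4 - 3*g/4 - 29/8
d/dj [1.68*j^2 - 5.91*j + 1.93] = 3.36*j - 5.91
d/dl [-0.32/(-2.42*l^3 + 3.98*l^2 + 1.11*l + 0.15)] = (-2.3232*l^2 + 2.5472*l + 0.3552)/(-2.42*l^3 + 3.98*l^2 + 1.11*l + 0.15)^2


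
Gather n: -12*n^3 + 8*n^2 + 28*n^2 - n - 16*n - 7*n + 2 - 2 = -12*n^3 + 36*n^2 - 24*n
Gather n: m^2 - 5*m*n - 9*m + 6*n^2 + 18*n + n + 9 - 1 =m^2 - 9*m + 6*n^2 + n*(19 - 5*m) + 8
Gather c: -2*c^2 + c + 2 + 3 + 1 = -2*c^2 + c + 6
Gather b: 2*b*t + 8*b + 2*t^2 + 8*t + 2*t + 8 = b*(2*t + 8) + 2*t^2 + 10*t + 8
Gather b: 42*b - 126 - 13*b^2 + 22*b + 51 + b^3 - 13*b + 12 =b^3 - 13*b^2 + 51*b - 63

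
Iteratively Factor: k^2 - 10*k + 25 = (k - 5)*(k - 5)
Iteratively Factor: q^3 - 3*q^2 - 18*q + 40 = (q + 4)*(q^2 - 7*q + 10) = (q - 2)*(q + 4)*(q - 5)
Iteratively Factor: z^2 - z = (z - 1)*(z)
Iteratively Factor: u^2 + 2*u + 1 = (u + 1)*(u + 1)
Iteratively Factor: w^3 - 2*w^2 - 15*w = (w - 5)*(w^2 + 3*w) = w*(w - 5)*(w + 3)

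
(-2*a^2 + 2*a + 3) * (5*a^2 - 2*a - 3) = -10*a^4 + 14*a^3 + 17*a^2 - 12*a - 9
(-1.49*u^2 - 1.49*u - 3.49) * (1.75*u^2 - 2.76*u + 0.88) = -2.6075*u^4 + 1.5049*u^3 - 3.3063*u^2 + 8.3212*u - 3.0712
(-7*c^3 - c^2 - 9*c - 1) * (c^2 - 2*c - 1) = -7*c^5 + 13*c^4 + 18*c^2 + 11*c + 1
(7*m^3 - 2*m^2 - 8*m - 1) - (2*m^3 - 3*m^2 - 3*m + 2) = 5*m^3 + m^2 - 5*m - 3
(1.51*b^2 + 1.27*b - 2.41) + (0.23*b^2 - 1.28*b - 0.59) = 1.74*b^2 - 0.01*b - 3.0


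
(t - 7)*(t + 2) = t^2 - 5*t - 14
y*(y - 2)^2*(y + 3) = y^4 - y^3 - 8*y^2 + 12*y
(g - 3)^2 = g^2 - 6*g + 9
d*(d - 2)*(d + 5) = d^3 + 3*d^2 - 10*d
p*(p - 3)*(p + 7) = p^3 + 4*p^2 - 21*p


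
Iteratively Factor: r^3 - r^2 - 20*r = (r - 5)*(r^2 + 4*r) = (r - 5)*(r + 4)*(r)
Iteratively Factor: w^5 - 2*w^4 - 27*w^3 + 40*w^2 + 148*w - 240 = (w - 5)*(w^4 + 3*w^3 - 12*w^2 - 20*w + 48) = (w - 5)*(w - 2)*(w^3 + 5*w^2 - 2*w - 24) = (w - 5)*(w - 2)*(w + 4)*(w^2 + w - 6) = (w - 5)*(w - 2)*(w + 3)*(w + 4)*(w - 2)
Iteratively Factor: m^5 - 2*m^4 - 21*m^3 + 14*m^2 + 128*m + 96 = (m - 4)*(m^4 + 2*m^3 - 13*m^2 - 38*m - 24) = (m - 4)*(m + 3)*(m^3 - m^2 - 10*m - 8) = (m - 4)*(m + 1)*(m + 3)*(m^2 - 2*m - 8) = (m - 4)*(m + 1)*(m + 2)*(m + 3)*(m - 4)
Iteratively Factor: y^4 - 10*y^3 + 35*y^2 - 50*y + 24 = (y - 4)*(y^3 - 6*y^2 + 11*y - 6) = (y - 4)*(y - 1)*(y^2 - 5*y + 6) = (y - 4)*(y - 2)*(y - 1)*(y - 3)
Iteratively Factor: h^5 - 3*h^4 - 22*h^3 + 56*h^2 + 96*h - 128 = (h + 2)*(h^4 - 5*h^3 - 12*h^2 + 80*h - 64) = (h + 2)*(h + 4)*(h^3 - 9*h^2 + 24*h - 16) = (h - 1)*(h + 2)*(h + 4)*(h^2 - 8*h + 16) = (h - 4)*(h - 1)*(h + 2)*(h + 4)*(h - 4)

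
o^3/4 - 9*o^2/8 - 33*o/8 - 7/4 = (o/4 + 1/2)*(o - 7)*(o + 1/2)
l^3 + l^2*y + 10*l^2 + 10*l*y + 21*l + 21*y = (l + 3)*(l + 7)*(l + y)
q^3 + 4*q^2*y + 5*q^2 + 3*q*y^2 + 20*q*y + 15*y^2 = (q + 5)*(q + y)*(q + 3*y)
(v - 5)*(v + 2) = v^2 - 3*v - 10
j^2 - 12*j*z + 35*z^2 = (j - 7*z)*(j - 5*z)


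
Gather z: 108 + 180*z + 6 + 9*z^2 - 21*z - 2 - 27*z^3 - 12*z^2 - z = -27*z^3 - 3*z^2 + 158*z + 112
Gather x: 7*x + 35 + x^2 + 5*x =x^2 + 12*x + 35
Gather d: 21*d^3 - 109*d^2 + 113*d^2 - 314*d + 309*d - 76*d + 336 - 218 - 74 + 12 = 21*d^3 + 4*d^2 - 81*d + 56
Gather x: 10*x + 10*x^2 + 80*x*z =10*x^2 + x*(80*z + 10)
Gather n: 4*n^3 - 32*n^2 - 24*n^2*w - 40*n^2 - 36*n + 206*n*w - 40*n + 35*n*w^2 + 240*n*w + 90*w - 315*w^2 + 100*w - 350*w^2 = 4*n^3 + n^2*(-24*w - 72) + n*(35*w^2 + 446*w - 76) - 665*w^2 + 190*w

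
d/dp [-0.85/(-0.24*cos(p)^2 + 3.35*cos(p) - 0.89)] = (0.408*cos(p) - 2.8475)*sin(p)/(0.24*cos(p)^2 - 3.35*cos(p) + 0.89)^2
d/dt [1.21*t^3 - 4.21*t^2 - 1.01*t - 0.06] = 3.63*t^2 - 8.42*t - 1.01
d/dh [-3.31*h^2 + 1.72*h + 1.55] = 1.72 - 6.62*h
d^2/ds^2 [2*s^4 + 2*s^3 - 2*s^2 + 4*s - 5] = 24*s^2 + 12*s - 4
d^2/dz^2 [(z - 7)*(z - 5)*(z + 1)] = 6*z - 22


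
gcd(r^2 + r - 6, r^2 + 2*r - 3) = r + 3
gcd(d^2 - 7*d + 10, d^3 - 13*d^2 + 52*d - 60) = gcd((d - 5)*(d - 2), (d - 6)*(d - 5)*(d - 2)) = d^2 - 7*d + 10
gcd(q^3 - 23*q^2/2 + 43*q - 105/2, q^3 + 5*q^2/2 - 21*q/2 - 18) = q - 3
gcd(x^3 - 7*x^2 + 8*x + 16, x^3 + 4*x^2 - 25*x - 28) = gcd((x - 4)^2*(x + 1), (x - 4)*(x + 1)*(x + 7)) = x^2 - 3*x - 4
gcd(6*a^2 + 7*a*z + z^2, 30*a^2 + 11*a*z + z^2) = 6*a + z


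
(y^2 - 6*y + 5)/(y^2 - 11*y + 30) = (y - 1)/(y - 6)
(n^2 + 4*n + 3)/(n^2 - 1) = (n + 3)/(n - 1)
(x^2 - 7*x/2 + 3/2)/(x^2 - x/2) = (x - 3)/x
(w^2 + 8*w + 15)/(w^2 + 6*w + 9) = (w + 5)/(w + 3)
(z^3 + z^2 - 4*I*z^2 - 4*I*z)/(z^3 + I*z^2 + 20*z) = (z + 1)/(z + 5*I)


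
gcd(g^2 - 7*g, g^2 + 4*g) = g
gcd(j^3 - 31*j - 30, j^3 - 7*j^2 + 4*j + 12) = j^2 - 5*j - 6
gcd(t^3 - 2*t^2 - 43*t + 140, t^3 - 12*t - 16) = t - 4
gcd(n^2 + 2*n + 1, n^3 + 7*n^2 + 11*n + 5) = n^2 + 2*n + 1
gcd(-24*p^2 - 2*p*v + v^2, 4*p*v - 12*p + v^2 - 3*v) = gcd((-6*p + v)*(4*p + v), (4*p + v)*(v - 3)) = 4*p + v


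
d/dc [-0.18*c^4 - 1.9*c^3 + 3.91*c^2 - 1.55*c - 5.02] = -0.72*c^3 - 5.7*c^2 + 7.82*c - 1.55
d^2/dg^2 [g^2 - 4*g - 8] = 2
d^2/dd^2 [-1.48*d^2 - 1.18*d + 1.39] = -2.96000000000000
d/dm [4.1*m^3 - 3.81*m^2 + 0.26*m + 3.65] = 12.3*m^2 - 7.62*m + 0.26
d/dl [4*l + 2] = 4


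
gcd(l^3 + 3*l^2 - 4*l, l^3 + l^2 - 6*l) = l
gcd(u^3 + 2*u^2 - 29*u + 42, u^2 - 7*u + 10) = u - 2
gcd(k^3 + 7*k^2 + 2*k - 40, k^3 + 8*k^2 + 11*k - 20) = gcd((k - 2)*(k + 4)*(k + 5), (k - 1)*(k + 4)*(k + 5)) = k^2 + 9*k + 20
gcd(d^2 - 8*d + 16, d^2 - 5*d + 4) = d - 4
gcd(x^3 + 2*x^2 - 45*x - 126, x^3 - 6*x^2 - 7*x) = x - 7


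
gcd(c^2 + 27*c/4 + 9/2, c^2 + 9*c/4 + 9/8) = c + 3/4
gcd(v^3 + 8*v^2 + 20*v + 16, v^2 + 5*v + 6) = v + 2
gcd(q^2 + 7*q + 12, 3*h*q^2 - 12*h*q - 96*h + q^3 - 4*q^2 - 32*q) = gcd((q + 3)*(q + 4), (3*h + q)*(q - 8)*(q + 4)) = q + 4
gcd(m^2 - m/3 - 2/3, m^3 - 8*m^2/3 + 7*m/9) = 1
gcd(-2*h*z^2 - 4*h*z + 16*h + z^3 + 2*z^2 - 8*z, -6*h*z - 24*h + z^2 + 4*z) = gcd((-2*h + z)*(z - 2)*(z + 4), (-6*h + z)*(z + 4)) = z + 4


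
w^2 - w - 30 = (w - 6)*(w + 5)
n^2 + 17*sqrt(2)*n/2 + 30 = (n + 5*sqrt(2)/2)*(n + 6*sqrt(2))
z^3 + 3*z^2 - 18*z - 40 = (z - 4)*(z + 2)*(z + 5)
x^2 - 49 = (x - 7)*(x + 7)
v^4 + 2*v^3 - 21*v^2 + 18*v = v*(v - 3)*(v - 1)*(v + 6)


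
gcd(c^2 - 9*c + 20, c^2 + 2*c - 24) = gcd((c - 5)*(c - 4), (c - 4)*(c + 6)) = c - 4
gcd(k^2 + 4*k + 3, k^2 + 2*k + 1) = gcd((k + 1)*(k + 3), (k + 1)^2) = k + 1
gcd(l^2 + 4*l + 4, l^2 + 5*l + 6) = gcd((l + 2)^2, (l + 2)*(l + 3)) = l + 2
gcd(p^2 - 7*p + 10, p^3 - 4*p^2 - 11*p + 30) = p^2 - 7*p + 10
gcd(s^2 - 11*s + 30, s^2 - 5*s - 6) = s - 6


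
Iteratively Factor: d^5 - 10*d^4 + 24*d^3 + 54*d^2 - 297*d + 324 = (d - 3)*(d^4 - 7*d^3 + 3*d^2 + 63*d - 108) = (d - 3)^2*(d^3 - 4*d^2 - 9*d + 36) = (d - 3)^3*(d^2 - d - 12) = (d - 4)*(d - 3)^3*(d + 3)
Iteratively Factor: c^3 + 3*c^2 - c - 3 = (c - 1)*(c^2 + 4*c + 3) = (c - 1)*(c + 1)*(c + 3)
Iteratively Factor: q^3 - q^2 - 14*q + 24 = (q + 4)*(q^2 - 5*q + 6) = (q - 3)*(q + 4)*(q - 2)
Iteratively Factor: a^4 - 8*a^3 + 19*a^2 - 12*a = (a - 3)*(a^3 - 5*a^2 + 4*a) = (a - 4)*(a - 3)*(a^2 - a) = (a - 4)*(a - 3)*(a - 1)*(a)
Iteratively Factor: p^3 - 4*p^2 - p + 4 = (p + 1)*(p^2 - 5*p + 4) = (p - 1)*(p + 1)*(p - 4)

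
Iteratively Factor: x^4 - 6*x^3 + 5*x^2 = (x - 5)*(x^3 - x^2) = x*(x - 5)*(x^2 - x) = x*(x - 5)*(x - 1)*(x)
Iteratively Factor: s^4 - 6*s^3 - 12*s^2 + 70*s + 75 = (s - 5)*(s^3 - s^2 - 17*s - 15) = (s - 5)*(s + 3)*(s^2 - 4*s - 5) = (s - 5)^2*(s + 3)*(s + 1)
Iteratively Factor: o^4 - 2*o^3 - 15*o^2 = (o)*(o^3 - 2*o^2 - 15*o) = o^2*(o^2 - 2*o - 15) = o^2*(o + 3)*(o - 5)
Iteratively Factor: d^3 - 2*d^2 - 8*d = (d + 2)*(d^2 - 4*d) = (d - 4)*(d + 2)*(d)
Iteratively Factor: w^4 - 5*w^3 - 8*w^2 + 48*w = (w)*(w^3 - 5*w^2 - 8*w + 48) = w*(w - 4)*(w^2 - w - 12) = w*(w - 4)*(w + 3)*(w - 4)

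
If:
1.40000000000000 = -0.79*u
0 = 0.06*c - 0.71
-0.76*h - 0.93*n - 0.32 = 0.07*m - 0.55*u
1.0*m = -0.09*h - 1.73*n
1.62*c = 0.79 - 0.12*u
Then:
No Solution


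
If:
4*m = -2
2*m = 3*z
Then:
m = -1/2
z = -1/3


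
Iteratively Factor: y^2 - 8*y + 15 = (y - 5)*(y - 3)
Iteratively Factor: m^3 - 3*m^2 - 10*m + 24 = (m - 2)*(m^2 - m - 12) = (m - 2)*(m + 3)*(m - 4)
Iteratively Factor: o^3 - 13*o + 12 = (o - 1)*(o^2 + o - 12) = (o - 3)*(o - 1)*(o + 4)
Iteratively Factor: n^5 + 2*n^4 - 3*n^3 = (n + 3)*(n^4 - n^3) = n*(n + 3)*(n^3 - n^2) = n^2*(n + 3)*(n^2 - n) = n^2*(n - 1)*(n + 3)*(n)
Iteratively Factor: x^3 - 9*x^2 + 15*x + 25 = (x - 5)*(x^2 - 4*x - 5) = (x - 5)*(x + 1)*(x - 5)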